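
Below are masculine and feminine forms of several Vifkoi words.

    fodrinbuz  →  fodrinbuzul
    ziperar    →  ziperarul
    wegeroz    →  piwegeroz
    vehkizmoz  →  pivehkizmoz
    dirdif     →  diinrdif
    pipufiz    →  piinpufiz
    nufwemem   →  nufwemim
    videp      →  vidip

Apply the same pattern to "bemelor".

"bemelor" has last vowel 'o'. The stems whose last vowel is 'o' (wegeroz → piwegeroz, vehkizmoz → pivehkizmoz) add the prefix pi-.
The other patterns: stems whose last vowel is 'a' or 'u' add -ul; stems whose last vowel is 'i' insert -in- after the first vowel; stems whose last vowel is 'e' change the last vowel to 'i'.
So bemelor → pibemelor.

pibemelor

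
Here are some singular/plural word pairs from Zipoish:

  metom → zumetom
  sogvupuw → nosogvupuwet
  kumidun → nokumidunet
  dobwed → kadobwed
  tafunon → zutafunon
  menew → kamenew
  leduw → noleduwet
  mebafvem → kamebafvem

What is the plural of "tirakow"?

metom and mebafvem both end in -m yet inflect differently (zumetom, kamebafvem), so the final letter is not what conditions the rule; the last vowel is.
"tirakow" has last vowel 'o'. The stems whose last vowel is 'o' (metom → zumetom, tafunon → zutafunon) add the prefix zu-.
The other patterns: stems whose last vowel is 'e' add the prefix ka-; stems whose last vowel is 'u' add no- … -et around the stem.
So tirakow → zutirakow.

zutirakow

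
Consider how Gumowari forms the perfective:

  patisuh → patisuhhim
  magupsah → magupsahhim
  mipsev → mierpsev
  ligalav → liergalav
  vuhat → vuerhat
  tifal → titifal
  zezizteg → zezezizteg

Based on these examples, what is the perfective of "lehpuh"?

"lehpuh" ends in -h. The stems ending in -h (patisuh → patisuhhim, magupsah → magupsahhim) double the final consonant and add -im.
The other patterns: stems ending in -t or -v insert -er- after the first vowel; stems ending in -g or -l repeat the first consonant+vowel as a prefix.
So lehpuh → lehpuhhim.

lehpuhhim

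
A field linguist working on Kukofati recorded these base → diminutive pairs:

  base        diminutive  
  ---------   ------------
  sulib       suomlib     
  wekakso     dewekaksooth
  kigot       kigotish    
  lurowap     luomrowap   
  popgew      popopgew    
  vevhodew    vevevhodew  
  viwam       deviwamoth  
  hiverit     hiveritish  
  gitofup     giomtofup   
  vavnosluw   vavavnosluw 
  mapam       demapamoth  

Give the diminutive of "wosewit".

wosewitish

hiverit and sulib both have last vowel 'i' yet inflect differently (hiveritish, suomlib), so the last vowel is not what conditions the rule; the final letter is.
"wosewit" ends in -t. The stems ending in -t (hiverit → hiveritish, kigot → kigotish) add -ish.
So wosewit → wosewitish.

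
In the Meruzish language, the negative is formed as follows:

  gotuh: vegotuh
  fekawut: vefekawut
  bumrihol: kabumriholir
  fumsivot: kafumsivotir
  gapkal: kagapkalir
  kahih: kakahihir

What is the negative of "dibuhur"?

fekawut and fumsivot both end in -t yet inflect differently (vefekawut, kafumsivotir), so the final letter is not what conditions the rule; the last vowel is.
"dibuhur" has last vowel 'u'. The stems whose last vowel is 'u' (gotuh → vegotuh, fekawut → vefekawut) add the prefix ve-.
So dibuhur → vedibuhur.

vedibuhur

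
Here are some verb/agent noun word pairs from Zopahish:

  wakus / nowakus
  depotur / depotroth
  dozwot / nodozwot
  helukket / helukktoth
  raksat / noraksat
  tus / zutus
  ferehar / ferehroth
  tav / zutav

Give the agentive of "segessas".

tus and wakus both end in -s yet inflect differently (zutus, nowakus), so the final letter is not what conditions the rule; the number of vowels is.
"segessas" has 3 vowels. The stems with 3 vowels (ferehar → ferehroth, helukket → helukktoth, depotur → depotroth) delete the last vowel and add -oth.
The other patterns: stems with 1 vowel add the prefix zu-; stems with 2 vowels add the prefix no-.
So segessas → segesssoth.

segesssoth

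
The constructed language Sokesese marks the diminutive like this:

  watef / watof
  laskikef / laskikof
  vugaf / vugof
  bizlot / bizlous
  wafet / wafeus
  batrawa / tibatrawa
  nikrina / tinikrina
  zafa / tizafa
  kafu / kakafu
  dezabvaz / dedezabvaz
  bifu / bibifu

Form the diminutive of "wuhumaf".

watef and wafet both have last vowel 'e' yet inflect differently (watof, wafeus), so the last vowel is not what conditions the rule; the final letter is.
"wuhumaf" ends in -f. The stems ending in -f (watef → watof, laskikef → laskikof, vugaf → vugof) change the last vowel to 'o'.
So wuhumaf → wuhumof.

wuhumof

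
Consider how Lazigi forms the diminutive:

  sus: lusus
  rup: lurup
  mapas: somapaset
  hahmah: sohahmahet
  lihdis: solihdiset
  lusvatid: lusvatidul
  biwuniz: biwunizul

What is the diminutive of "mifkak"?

sus and mapas both end in -s yet inflect differently (lusus, somapaset), so the final letter is not what conditions the rule; the number of vowels is.
"mifkak" has 2 vowels. The stems with 2 vowels (mapas → somapaset, hahmah → sohahmahet, lihdis → solihdiset) add so- … -et around the stem.
The other patterns: stems with 1 vowel add the prefix lu-; stems with 3 vowels add -ul.
So mifkak → somifkaket.

somifkaket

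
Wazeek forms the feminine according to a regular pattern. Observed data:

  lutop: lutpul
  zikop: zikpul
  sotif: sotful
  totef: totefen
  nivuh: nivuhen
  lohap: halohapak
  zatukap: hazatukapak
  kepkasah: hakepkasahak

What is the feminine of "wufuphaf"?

hawufuphafak

"wufuphaf" has last vowel 'a'. The stems whose last vowel is 'a' (lohap → halohapak, zatukap → hazatukapak, kepkasah → hakepkasahak) add ha- … -ak around the stem.
The other patterns: stems whose last vowel is 'i' or 'o' delete the last vowel and add -ul; stems whose last vowel is 'e' or 'u' add -en.
So wufuphaf → hawufuphafak.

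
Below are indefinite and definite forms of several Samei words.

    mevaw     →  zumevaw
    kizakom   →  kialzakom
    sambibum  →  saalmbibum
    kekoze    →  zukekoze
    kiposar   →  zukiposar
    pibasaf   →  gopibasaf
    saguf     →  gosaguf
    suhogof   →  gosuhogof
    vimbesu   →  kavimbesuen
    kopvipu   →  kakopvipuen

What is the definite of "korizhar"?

vimbesu and saguf both have last vowel 'u' yet inflect differently (kavimbesuen, gosaguf), so the last vowel is not what conditions the rule; the final letter is.
"korizhar" ends in -r. The one such stem in the data (kiposar → zukiposar) adds the prefix zu-, so the same rule applies.
So korizhar → zukorizhar.

zukorizhar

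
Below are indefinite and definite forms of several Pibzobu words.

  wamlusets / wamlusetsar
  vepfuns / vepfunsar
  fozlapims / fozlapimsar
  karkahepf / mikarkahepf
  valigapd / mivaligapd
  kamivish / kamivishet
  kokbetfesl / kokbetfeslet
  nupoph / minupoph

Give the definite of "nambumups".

minambumups

kamivish and nupoph both end in -h yet inflect differently (kamivishet, minupoph), so the final letter is not what conditions the rule; the second-to-last letter is.
"nambumups" has second-to-last letter 'p'. The stems whose second-to-last letter is 'p' (nupoph → minupoph, karkahepf → mikarkahepf, valigapd → mivaligapd) add the prefix mi-.
The other patterns: stems whose second-to-last letter is 's' add -et; stems whose second-to-last letter is 'm', 'n' or 't' add -ar.
So nambumups → minambumups.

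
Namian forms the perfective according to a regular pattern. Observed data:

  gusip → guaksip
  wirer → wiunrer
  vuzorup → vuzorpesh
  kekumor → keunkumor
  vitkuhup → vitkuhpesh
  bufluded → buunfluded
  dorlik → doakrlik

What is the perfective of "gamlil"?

gusip and vuzorup both end in -p yet inflect differently (guaksip, vuzorpesh), so the final letter is not what conditions the rule; the last vowel is.
"gamlil" has last vowel 'i'. The stems whose last vowel is 'i' (gusip → guaksip, dorlik → doakrlik) insert -ak- after the first vowel.
So gamlil → gaakmlil.

gaakmlil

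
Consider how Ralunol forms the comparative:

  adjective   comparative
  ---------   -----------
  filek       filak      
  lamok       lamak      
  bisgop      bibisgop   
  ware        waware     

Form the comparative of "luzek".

lamok and bisgop both have last vowel 'o' yet inflect differently (lamak, bibisgop), so the last vowel is not what conditions the rule; the final letter is.
"luzek" ends in -k. The stems ending in -k (filek → filak, lamok → lamak) change the last vowel to 'a'.
The other pattern: stems ending in -e or -p repeat the first consonant+vowel as a prefix.
So luzek → luzak.

luzak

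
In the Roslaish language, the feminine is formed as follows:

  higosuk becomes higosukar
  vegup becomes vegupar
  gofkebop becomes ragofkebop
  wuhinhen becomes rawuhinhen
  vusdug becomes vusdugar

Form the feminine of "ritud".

vegup and gofkebop both end in -p yet inflect differently (vegupar, ragofkebop), so the final letter is not what conditions the rule; the last vowel is.
"ritud" has last vowel 'u'. The stems whose last vowel is 'u' (vegup → vegupar, vusdug → vusdugar, higosuk → higosukar) add -ar.
The other pattern: stems whose last vowel is 'e' or 'o' add the prefix ra-.
So ritud → ritudar.

ritudar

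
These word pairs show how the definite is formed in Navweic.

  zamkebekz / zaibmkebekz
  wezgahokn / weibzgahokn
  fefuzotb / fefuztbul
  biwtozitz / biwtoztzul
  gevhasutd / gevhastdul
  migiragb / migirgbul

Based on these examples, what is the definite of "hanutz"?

"hanutz" has second-to-last letter 't'. The stems whose second-to-last letter is 't' (fefuzotb → fefuztbul, biwtozitz → biwtoztzul, gevhasutd → gevhastdul) delete the last vowel and add -ul.
So hanutz → hantzul.

hantzul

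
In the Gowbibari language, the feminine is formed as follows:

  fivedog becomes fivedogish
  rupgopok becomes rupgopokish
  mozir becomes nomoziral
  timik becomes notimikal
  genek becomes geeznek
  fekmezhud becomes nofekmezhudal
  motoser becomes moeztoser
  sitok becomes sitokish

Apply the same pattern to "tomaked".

"tomaked" has last vowel 'e'. The stems whose last vowel is 'e' (genek → geeznek, motoser → moeztoser) insert -ez- after the first vowel.
The other patterns: stems whose last vowel is 'o' add -ish; stems whose last vowel is 'i' or 'u' add no- … -al around the stem.
So tomaked → toezmaked.

toezmaked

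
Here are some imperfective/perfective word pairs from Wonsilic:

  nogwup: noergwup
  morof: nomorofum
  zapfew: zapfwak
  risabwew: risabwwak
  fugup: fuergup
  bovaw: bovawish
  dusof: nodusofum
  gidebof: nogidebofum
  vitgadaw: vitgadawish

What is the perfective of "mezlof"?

bovaw and risabwew both end in -w yet inflect differently (bovawish, risabwwak), so the final letter is not what conditions the rule; the last vowel is.
"mezlof" has last vowel 'o'. The stems whose last vowel is 'o' (gidebof → nogidebofum, dusof → nodusofum, morof → nomorofum) add no- … -um around the stem.
The other patterns: stems whose last vowel is 'a' add -ish; stems whose last vowel is 'e' delete the last vowel and add -ak; stems whose last vowel is 'u' insert -er- after the first vowel.
So mezlof → nomezlofum.

nomezlofum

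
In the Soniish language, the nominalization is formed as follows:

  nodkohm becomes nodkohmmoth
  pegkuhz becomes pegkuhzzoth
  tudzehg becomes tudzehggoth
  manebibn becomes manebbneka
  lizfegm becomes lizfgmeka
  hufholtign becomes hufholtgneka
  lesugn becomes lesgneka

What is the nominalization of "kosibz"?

kosbzeka

"kosibz" has second-to-last letter 'b'. The one such stem in the data (manebibn → manebbneka) deletes the last vowel and adds -eka (as do lizfegm, hufholtign), so the same rule applies.
So kosibz → kosbzeka.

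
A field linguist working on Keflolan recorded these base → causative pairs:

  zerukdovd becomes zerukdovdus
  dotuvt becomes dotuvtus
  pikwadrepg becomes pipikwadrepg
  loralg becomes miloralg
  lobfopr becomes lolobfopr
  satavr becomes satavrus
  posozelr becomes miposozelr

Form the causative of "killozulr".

satavr and lobfopr both end in -r yet inflect differently (satavrus, lolobfopr), so the final letter is not what conditions the rule; the second-to-last letter is.
"killozulr" has second-to-last letter 'l'. The stems whose second-to-last letter is 'l' (posozelr → miposozelr, loralg → miloralg) add the prefix mi-.
The other patterns: stems whose second-to-last letter is 'v' add -us; stems whose second-to-last letter is 'p' repeat the first consonant+vowel as a prefix.
So killozulr → mikillozulr.

mikillozulr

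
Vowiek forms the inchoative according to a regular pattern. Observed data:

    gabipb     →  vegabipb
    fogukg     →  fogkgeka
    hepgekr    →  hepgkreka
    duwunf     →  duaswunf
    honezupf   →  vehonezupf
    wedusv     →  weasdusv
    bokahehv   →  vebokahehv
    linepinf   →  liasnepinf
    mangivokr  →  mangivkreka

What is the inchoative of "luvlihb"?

honezupf and linepinf both end in -f yet inflect differently (vehonezupf, liasnepinf), so the final letter is not what conditions the rule; the second-to-last letter is.
"luvlihb" has second-to-last letter 'h'. The one such stem in the data (bokahehv → vebokahehv) adds the prefix ve-, so the same rule applies.
The other patterns: stems whose second-to-last letter is 'k' delete the last vowel and add -eka; stems whose second-to-last letter is 'n' or 's' insert -as- after the first vowel.
So luvlihb → veluvlihb.

veluvlihb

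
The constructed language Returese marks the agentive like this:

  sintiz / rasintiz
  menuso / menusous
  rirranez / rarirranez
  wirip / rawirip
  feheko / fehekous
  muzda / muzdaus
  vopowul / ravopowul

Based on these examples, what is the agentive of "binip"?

muzda and wirip both have 2 vowels yet inflect differently (muzdaus, rawirip), so the number of vowels is not what conditions the rule; whether the stem ends in a vowel or a consonant is.
"binip" ends in a consonant. The stems ending in a consonant (wirip → rawirip, rirranez → rarirranez, sintiz → rasintiz) add the prefix ra-.
The other pattern: stems ending in a vowel add -us.
So binip → rabinip.

rabinip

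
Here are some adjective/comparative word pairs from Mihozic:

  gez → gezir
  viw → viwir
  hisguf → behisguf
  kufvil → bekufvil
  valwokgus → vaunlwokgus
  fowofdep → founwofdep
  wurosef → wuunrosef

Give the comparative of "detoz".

bedetoz

hisguf and wurosef both end in -f yet inflect differently (behisguf, wuunrosef), so the final letter is not what conditions the rule; the number of vowels is.
"detoz" has 2 vowels. The stems with 2 vowels (hisguf → behisguf, kufvil → bekufvil) add the prefix be-.
The other patterns: stems with 1 vowel add -ir; stems with 3 vowels insert -un- after the first vowel.
So detoz → bedetoz.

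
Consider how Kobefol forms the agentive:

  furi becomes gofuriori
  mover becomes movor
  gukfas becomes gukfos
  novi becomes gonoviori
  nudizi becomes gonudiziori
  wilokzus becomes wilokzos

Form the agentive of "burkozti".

goburkoztiori

"burkozti" ends in -i. The stems ending in -i (novi → gonoviori, nudizi → gonudiziori, furi → gofuriori) add go- … -ori around the stem.
The other pattern: stems ending in -r or -s change the last vowel to 'o'.
So burkozti → goburkoztiori.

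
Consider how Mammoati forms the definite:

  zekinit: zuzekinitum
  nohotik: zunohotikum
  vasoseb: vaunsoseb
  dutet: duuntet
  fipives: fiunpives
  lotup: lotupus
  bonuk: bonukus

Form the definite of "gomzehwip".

zugomzehwipum

zekinit and dutet both end in -t yet inflect differently (zuzekinitum, duuntet), so the final letter is not what conditions the rule; the last vowel is.
"gomzehwip" has last vowel 'i'. The stems whose last vowel is 'i' (zekinit → zuzekinitum, nohotik → zunohotikum) add zu- … -um around the stem.
The other patterns: stems whose last vowel is 'e' insert -un- after the first vowel; stems whose last vowel is 'u' add -us.
So gomzehwip → zugomzehwipum.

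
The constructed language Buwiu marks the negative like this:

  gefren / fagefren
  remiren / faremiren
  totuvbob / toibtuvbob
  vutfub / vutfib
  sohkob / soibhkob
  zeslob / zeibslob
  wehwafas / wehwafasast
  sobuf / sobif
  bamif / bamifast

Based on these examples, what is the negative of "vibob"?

totuvbob and vutfub both end in -b yet inflect differently (toibtuvbob, vutfib), so the final letter is not what conditions the rule; the last vowel is.
"vibob" has last vowel 'o'. The stems whose last vowel is 'o' (totuvbob → toibtuvbob, zeslob → zeibslob, sohkob → soibhkob) insert -ib- after the first vowel.
The other patterns: stems whose last vowel is 'a' or 'i' add -ast; stems whose last vowel is 'u' change the last vowel to 'i'; stems whose last vowel is 'e' add the prefix fa-.
So vibob → viibbob.

viibbob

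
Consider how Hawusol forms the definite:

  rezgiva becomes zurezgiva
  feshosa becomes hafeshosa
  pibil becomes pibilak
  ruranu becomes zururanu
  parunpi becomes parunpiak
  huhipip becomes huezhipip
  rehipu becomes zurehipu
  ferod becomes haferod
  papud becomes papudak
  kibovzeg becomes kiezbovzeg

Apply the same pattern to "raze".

zuraze

feshosa and rezgiva both end in -a yet inflect differently (hafeshosa, zurezgiva), so the final letter is not what conditions the rule; the first letter is.
"raze" begins with r-. The stems beginning with r- (rehipu → zurehipu, ruranu → zururanu, rezgiva → zurezgiva) add the prefix zu-.
So raze → zuraze.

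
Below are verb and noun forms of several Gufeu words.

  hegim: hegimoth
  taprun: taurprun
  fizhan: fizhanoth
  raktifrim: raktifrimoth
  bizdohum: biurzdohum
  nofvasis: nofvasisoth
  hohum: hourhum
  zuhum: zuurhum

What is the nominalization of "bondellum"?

hohum and raktifrim both end in -m yet inflect differently (hourhum, raktifrimoth), so the final letter is not what conditions the rule; the last vowel is.
"bondellum" has last vowel 'u'. The stems whose last vowel is 'u' (taprun → taurprun, hohum → hourhum, bizdohum → biurzdohum) insert -ur- after the first vowel.
The other pattern: stems whose last vowel is 'a' or 'i' add -oth.
So bondellum → bourndellum.

bourndellum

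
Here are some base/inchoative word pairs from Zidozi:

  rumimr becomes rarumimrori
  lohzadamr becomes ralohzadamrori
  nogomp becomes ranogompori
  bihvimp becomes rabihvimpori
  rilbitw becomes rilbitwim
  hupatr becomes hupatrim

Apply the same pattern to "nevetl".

nevetlim

"nevetl" has second-to-last letter 't'. The stems whose second-to-last letter is 't' (rilbitw → rilbitwim, hupatr → hupatrim) add -im.
The other pattern: stems whose second-to-last letter is 'm' add ra- … -ori around the stem.
So nevetl → nevetlim.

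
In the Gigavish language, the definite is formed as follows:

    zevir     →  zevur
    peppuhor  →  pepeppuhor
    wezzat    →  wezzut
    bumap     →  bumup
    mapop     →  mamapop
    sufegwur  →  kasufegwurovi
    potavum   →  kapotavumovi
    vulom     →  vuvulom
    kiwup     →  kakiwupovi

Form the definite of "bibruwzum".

"bibruwzum" has last vowel 'u'. The stems whose last vowel is 'u' (potavum → kapotavumovi, kiwup → kakiwupovi, sufegwur → kasufegwurovi) add ka- … -ovi around the stem.
So bibruwzum → kabibruwzumovi.

kabibruwzumovi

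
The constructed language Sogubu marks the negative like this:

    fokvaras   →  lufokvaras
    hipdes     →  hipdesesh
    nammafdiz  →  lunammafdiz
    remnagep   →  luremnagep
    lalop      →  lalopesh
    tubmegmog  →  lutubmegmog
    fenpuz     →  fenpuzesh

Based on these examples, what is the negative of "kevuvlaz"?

"kevuvlaz" has 3 vowels. The stems with 3 vowels (remnagep → luremnagep, fokvaras → lufokvaras, nammafdiz → lunammafdiz) add the prefix lu-.
So kevuvlaz → lukevuvlaz.

lukevuvlaz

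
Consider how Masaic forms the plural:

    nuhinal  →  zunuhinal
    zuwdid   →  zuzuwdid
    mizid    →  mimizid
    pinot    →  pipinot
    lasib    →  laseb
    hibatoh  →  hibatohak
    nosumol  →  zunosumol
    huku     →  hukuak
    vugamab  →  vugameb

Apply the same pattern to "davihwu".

davihwuak

"davihwu" ends in -u. The one such stem in the data (huku → hukuak) adds -ak, so the same rule applies.
The other patterns: stems ending in -b change the last vowel to 'e'; stems ending in -l add the prefix zu-; stems ending in -d or -t repeat the first consonant+vowel as a prefix.
So davihwu → davihwuak.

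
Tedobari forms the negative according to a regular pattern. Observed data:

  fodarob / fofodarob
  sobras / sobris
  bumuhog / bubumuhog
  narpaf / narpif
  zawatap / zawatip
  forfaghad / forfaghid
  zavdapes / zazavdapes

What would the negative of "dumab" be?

dumib

sobras and zavdapes both end in -s yet inflect differently (sobris, zazavdapes), so the final letter is not what conditions the rule; the last vowel is.
"dumab" has last vowel 'a'. The stems whose last vowel is 'a' (zawatap → zawatip, forfaghad → forfaghid, sobras → sobris) change the last vowel to 'i'.
The other pattern: stems whose last vowel is 'e' or 'o' repeat the first consonant+vowel as a prefix.
So dumab → dumib.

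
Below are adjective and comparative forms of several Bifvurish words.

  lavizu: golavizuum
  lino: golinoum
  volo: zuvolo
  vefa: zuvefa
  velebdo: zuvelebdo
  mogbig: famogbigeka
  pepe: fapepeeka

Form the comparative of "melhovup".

famelhovupeka

"melhovup" begins with m-. The one such stem in the data (mogbig → famogbigeka) adds fa- … -eka around the stem, so the same rule applies.
So melhovup → famelhovupeka.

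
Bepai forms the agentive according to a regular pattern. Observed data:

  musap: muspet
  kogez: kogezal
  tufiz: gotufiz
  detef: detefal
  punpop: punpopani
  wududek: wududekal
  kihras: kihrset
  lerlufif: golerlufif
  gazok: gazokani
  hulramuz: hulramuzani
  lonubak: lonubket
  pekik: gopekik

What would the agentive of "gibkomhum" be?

gibkomhumani

punpop and musap both end in -p yet inflect differently (punpopani, muspet), so the final letter is not what conditions the rule; the last vowel is.
"gibkomhum" has last vowel 'u'. The one such stem in the data (hulramuz → hulramuzani) adds -ani, so the same rule applies.
So gibkomhum → gibkomhumani.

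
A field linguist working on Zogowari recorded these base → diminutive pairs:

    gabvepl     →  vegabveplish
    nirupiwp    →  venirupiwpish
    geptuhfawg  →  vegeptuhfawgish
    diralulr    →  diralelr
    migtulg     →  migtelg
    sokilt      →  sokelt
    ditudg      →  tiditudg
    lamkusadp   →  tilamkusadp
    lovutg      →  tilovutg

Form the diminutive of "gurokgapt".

geptuhfawg and migtulg both end in -g yet inflect differently (vegeptuhfawgish, migtelg), so the final letter is not what conditions the rule; the second-to-last letter is.
"gurokgapt" has second-to-last letter 'p'. The one such stem in the data (gabvepl → vegabveplish) adds ve- … -ish around the stem, so the same rule applies.
The other patterns: stems whose second-to-last letter is 'l' change the last vowel to 'e'; stems whose second-to-last letter is 'd' or 't' add the prefix ti-.
So gurokgapt → vegurokgaptish.

vegurokgaptish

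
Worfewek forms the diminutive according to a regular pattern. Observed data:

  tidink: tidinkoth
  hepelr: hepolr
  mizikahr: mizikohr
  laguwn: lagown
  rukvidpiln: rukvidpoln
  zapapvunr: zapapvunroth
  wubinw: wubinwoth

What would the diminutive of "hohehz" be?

hohohz

zapapvunr and mizikahr both end in -r yet inflect differently (zapapvunroth, mizikohr), so the final letter is not what conditions the rule; the second-to-last letter is.
"hohehz" has second-to-last letter 'h'. The one such stem in the data (mizikahr → mizikohr) changes the last vowel to 'o' (as do hepelr, laguwn), so the same rule applies.
So hohehz → hohohz.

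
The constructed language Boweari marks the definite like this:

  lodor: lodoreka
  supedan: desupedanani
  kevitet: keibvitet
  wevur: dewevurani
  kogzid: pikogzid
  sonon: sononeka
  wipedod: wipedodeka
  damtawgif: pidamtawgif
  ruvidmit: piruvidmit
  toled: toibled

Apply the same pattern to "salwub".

toled and kogzid both end in -d yet inflect differently (toibled, pikogzid), so the final letter is not what conditions the rule; the last vowel is.
"salwub" has last vowel 'u'. The one such stem in the data (wevur → dewevurani) adds de- … -ani around the stem, so the same rule applies.
The other patterns: stems whose last vowel is 'e' insert -ib- after the first vowel; stems whose last vowel is 'i' add the prefix pi-; stems whose last vowel is 'o' add -eka.
So salwub → desalwubani.

desalwubani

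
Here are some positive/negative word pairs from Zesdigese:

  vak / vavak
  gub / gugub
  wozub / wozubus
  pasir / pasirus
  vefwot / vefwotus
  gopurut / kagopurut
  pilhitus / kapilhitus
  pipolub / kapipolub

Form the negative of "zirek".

zirekus

gub and wozub both end in -b yet inflect differently (gugub, wozubus), so the final letter is not what conditions the rule; the number of vowels is.
"zirek" has 2 vowels. The stems with 2 vowels (pasir → pasirus, wozub → wozubus, vefwot → vefwotus) add -us.
The other patterns: stems with 1 vowel repeat the first consonant+vowel as a prefix; stems with 3 vowels add the prefix ka-.
So zirek → zirekus.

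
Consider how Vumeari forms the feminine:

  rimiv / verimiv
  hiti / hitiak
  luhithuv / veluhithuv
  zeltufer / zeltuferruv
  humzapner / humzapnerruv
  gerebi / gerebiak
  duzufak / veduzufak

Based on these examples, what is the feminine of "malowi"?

malowiak

gerebi and rimiv both have last vowel 'i' yet inflect differently (gerebiak, verimiv), so the last vowel is not what conditions the rule; the final letter is.
"malowi" ends in -i. The stems ending in -i (gerebi → gerebiak, hiti → hitiak) add -ak.
The other patterns: stems ending in -r double the final consonant and add -uv; stems ending in -k or -v add the prefix ve-.
So malowi → malowiak.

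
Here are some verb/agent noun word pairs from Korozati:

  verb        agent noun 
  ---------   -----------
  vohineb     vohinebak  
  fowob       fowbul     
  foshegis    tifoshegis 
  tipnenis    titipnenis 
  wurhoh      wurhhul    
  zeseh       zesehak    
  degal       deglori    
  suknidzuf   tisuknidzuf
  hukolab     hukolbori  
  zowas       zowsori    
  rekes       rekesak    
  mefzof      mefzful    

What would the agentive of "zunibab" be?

zunibbori

zeseh and wurhoh both end in -h yet inflect differently (zesehak, wurhhul), so the final letter is not what conditions the rule; the last vowel is.
"zunibab" has last vowel 'a'. The stems whose last vowel is 'a' (degal → deglori, hukolab → hukolbori, zowas → zowsori) delete the last vowel and add -ori.
So zunibab → zunibbori.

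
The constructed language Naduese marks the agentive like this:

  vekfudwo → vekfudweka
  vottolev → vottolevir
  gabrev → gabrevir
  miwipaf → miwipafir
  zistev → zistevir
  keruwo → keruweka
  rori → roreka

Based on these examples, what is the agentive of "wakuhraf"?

wakuhrafir

vottolev and vekfudwo both begin with v- yet inflect differently (vottolevir, vekfudweka), so the first letter is not what conditions the rule; whether the stem ends in a vowel or a consonant is.
"wakuhraf" ends in a consonant. The stems ending in a consonant (vottolev → vottolevir, gabrev → gabrevir, miwipaf → miwipafir) add -ir.
The other pattern: stems ending in a vowel drop the final letter and add -eka.
So wakuhraf → wakuhrafir.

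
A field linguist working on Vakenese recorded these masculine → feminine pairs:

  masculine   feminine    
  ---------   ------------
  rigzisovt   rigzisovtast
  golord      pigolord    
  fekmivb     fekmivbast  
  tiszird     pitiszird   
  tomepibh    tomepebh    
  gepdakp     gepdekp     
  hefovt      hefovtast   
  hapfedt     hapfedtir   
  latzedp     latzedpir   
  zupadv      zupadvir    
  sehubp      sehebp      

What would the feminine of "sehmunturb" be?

hapfedt and rigzisovt both end in -t yet inflect differently (hapfedtir, rigzisovtast), so the final letter is not what conditions the rule; the second-to-last letter is.
"sehmunturb" has second-to-last letter 'r'. The stems whose second-to-last letter is 'r' (tiszird → pitiszird, golord → pigolord) add the prefix pi-.
The other patterns: stems whose second-to-last letter is 'd' add -ir; stems whose second-to-last letter is 'v' add -ast; stems whose second-to-last letter is 'b' or 'k' change the last vowel to 'e'.
So sehmunturb → pisehmunturb.

pisehmunturb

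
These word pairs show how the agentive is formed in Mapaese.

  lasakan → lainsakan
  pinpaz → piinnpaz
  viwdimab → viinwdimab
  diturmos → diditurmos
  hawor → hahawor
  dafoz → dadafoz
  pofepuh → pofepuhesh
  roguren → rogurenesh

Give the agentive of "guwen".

"guwen" has last vowel 'e'. The one such stem in the data (roguren → rogurenesh) adds -esh, so the same rule applies.
So guwen → guwenesh.

guwenesh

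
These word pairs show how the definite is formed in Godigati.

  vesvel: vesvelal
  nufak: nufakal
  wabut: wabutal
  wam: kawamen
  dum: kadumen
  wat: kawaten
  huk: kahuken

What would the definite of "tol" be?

wabut and wat both end in -t yet inflect differently (wabutal, kawaten), so the final letter is not what conditions the rule; the number of vowels is.
"tol" has 1 vowel. The stems with 1 vowel (wam → kawamen, dum → kadumen, wat → kawaten) add ka- … -en around the stem.
The other pattern: stems with 2 vowels add -al.
So tol → katolen.

katolen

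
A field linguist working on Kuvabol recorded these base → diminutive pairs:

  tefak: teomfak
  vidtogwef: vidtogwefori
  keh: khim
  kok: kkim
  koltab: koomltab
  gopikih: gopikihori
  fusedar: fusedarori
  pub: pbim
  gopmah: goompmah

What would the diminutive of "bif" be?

bfim

pub and koltab both end in -b yet inflect differently (pbim, koomltab), so the final letter is not what conditions the rule; the number of vowels is.
"bif" has 1 vowel. The stems with 1 vowel (pub → pbim, kok → kkim, keh → khim) delete the last vowel and add -im.
So bif → bfim.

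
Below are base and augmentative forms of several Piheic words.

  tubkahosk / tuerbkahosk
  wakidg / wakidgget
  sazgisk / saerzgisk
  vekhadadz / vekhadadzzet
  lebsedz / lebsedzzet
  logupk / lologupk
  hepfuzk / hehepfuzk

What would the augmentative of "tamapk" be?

tubkahosk and hepfuzk both end in -k yet inflect differently (tuerbkahosk, hehepfuzk), so the final letter is not what conditions the rule; the second-to-last letter is.
"tamapk" has second-to-last letter 'p'. The one such stem in the data (logupk → lologupk) repeats the first consonant+vowel as a prefix (as does hepfuzk), so the same rule applies.
The other patterns: stems whose second-to-last letter is 's' insert -er- after the first vowel; stems whose second-to-last letter is 'd' double the final consonant and add -et.
So tamapk → tatamapk.

tatamapk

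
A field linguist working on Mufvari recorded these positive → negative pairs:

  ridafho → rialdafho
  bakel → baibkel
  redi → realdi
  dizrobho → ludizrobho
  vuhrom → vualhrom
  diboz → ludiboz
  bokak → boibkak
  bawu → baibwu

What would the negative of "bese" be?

dizrobho and ridafho both end in -o yet inflect differently (ludizrobho, rialdafho), so the final letter is not what conditions the rule; the first letter is.
"bese" begins with b-. The stems beginning with b- (bawu → baibwu, bakel → baibkel, bokak → boibkak) insert -ib- after the first vowel.
So bese → beibse.

beibse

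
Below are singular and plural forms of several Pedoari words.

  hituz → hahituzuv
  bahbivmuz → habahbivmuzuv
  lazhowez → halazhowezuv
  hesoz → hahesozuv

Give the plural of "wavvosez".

hawavvosezuv

Every pair shown (hituz → hahituzuv, bahbivmuz → habahbivmuzuv, lazhowez → halazhowezuv, …) follows the same rule: add ha- … -uv around the stem.
So wavvosez → hawavvosezuv.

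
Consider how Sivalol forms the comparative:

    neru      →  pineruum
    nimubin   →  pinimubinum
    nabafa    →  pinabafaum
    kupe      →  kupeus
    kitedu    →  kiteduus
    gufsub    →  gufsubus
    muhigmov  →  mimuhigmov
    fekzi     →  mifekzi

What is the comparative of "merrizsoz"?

neru and kitedu both end in -u yet inflect differently (pineruum, kiteduus), so the final letter is not what conditions the rule; the first letter is.
"merrizsoz" begins with m-. The one such stem in the data (muhigmov → mimuhigmov) adds the prefix mi-, so the same rule applies.
So merrizsoz → mimerrizsoz.

mimerrizsoz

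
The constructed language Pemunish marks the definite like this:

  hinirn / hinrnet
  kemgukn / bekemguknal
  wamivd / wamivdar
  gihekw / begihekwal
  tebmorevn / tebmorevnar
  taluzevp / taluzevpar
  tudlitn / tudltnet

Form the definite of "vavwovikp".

bevavwovikpal

tebmorevn and kemgukn both end in -n yet inflect differently (tebmorevnar, bekemguknal), so the final letter is not what conditions the rule; the second-to-last letter is.
"vavwovikp" has second-to-last letter 'k'. The stems whose second-to-last letter is 'k' (gihekw → begihekwal, kemgukn → bekemguknal) add be- … -al around the stem.
The other patterns: stems whose second-to-last letter is 'v' add -ar; stems whose second-to-last letter is 'r' or 't' delete the last vowel and add -et.
So vavwovikp → bevavwovikpal.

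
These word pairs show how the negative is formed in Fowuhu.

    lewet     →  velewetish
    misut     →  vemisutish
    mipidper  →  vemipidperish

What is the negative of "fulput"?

vefulputish

Every pair shown (lewet → velewetish, misut → vemisutish, mipidper → vemipidperish) follows the same rule: add ve- … -ish around the stem.
So fulput → vefulputish.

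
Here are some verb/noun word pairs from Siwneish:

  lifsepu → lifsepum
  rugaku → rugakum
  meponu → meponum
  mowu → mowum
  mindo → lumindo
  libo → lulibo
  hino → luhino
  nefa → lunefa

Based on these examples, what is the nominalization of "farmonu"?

"farmonu" ends in -u. The stems ending in -u (lifsepu → lifsepum, rugaku → rugakum, meponu → meponum) drop the final letter and add -um.
The other pattern: stems ending in -a or -o add the prefix lu-.
So farmonu → farmonum.

farmonum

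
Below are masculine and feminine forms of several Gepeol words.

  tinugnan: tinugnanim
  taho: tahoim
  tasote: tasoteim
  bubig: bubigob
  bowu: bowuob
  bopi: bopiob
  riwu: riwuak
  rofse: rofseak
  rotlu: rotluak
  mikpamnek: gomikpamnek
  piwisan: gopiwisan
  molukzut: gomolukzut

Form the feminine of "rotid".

rotidak

"rotid" begins with r-. The stems beginning with r- (riwu → riwuak, rofse → rofseak, rotlu → rotluak) add -ak.
So rotid → rotidak.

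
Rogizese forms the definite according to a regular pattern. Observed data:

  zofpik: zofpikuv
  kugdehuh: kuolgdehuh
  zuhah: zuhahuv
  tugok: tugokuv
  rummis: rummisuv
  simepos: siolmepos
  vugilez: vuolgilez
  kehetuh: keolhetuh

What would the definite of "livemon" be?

zuhah and kugdehuh both end in -h yet inflect differently (zuhahuv, kuolgdehuh), so the final letter is not what conditions the rule; the number of vowels is.
"livemon" has 3 vowels. The stems with 3 vowels (kugdehuh → kuolgdehuh, simepos → siolmepos, kehetuh → keolhetuh) insert -ol- after the first vowel.
The other pattern: stems with 2 vowels add -uv.
So livemon → liolvemon.

liolvemon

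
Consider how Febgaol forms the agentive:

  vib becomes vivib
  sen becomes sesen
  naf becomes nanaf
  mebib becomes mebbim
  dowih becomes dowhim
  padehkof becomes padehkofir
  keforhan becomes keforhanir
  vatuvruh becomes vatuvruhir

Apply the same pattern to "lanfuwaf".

lanfuwafir

vib and mebib both end in -b yet inflect differently (vivib, mebbim), so the final letter is not what conditions the rule; the number of vowels is.
"lanfuwaf" has 3 vowels. The stems with 3 vowels (padehkof → padehkofir, keforhan → keforhanir, vatuvruh → vatuvruhir) add -ir.
So lanfuwaf → lanfuwafir.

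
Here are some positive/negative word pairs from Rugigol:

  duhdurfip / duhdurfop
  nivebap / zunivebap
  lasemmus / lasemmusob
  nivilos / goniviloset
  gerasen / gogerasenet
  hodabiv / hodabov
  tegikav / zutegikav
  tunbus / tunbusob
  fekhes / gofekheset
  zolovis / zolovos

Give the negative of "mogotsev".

gomogotsevet

lasemmus and zolovis both end in -s yet inflect differently (lasemmusob, zolovos), so the final letter is not what conditions the rule; the last vowel is.
"mogotsev" has last vowel 'e'. The stems whose last vowel is 'e' (fekhes → gofekheset, gerasen → gogerasenet) add go- … -et around the stem.
So mogotsev → gomogotsevet.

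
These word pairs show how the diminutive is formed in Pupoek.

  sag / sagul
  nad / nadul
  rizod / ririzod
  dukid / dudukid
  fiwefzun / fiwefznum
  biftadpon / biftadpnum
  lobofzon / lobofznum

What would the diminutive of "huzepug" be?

nad and rizod both end in -d yet inflect differently (nadul, ririzod), so the final letter is not what conditions the rule; the number of vowels is.
"huzepug" has 3 vowels. The stems with 3 vowels (fiwefzun → fiwefznum, biftadpon → biftadpnum, lobofzon → lobofznum) delete the last vowel and add -um.
So huzepug → huzepgum.

huzepgum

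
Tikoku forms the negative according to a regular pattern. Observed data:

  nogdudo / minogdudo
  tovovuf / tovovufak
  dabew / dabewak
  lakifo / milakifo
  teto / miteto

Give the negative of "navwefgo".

minavwefgo

teto and tovovuf both begin with t- yet inflect differently (miteto, tovovufak), so the first letter is not what conditions the rule; the final letter is.
"navwefgo" ends in -o. The stems ending in -o (lakifo → milakifo, nogdudo → minogdudo, teto → miteto) add the prefix mi-.
So navwefgo → minavwefgo.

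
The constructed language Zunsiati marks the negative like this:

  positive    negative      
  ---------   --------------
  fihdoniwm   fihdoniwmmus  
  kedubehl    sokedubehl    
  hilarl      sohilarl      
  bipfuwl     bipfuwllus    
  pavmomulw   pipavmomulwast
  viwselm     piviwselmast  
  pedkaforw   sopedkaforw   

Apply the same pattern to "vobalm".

pivobalmast

fihdoniwm and viwselm both end in -m yet inflect differently (fihdoniwmmus, piviwselmast), so the final letter is not what conditions the rule; the second-to-last letter is.
"vobalm" has second-to-last letter 'l'. The stems whose second-to-last letter is 'l' (viwselm → piviwselmast, pavmomulw → pipavmomulwast) add pi- … -ast around the stem.
The other patterns: stems whose second-to-last letter is 'w' double the final consonant and add -us; stems whose second-to-last letter is 'h' or 'r' add the prefix so-.
So vobalm → pivobalmast.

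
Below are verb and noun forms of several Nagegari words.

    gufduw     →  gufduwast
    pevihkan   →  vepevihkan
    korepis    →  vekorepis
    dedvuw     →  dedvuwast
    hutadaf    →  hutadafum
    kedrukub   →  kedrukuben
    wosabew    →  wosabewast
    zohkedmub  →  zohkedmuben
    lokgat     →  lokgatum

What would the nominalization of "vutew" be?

vutewast

"vutew" ends in -w. The stems ending in -w (dedvuw → dedvuwast, gufduw → gufduwast, wosabew → wosabewast) add -ast.
So vutew → vutewast.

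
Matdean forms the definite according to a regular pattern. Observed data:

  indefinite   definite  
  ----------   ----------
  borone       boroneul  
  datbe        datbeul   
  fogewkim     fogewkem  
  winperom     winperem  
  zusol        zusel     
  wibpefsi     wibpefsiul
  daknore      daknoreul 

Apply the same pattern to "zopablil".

zopablel

"zopablil" ends in a consonant. The stems ending in a consonant (fogewkim → fogewkem, zusol → zusel, winperom → winperem) change the last vowel to 'e'.
So zopablil → zopablel.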